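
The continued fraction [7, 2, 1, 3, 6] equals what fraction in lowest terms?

Using pₖ = aₖpₖ₋₁ + pₖ₋₂ and qₖ = aₖqₖ₋₁ + qₖ₋₂:
  k=0: a=7, p=7, q=1
  k=1: a=2, p=15, q=2
  k=2: a=1, p=22, q=3
  k=3: a=3, p=81, q=11
  k=4: a=6, p=508, q=69

508/69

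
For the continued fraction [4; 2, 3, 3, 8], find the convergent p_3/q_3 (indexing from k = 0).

102/23

Using pₖ = aₖpₖ₋₁ + pₖ₋₂, qₖ = aₖqₖ₋₁ + qₖ₋₂ (with p₋₁=1, p₋₂=0, q₋₁=0, q₋₂=1):
  k=0: a=4, p=4, q=1
  k=1: a=2, p=9, q=2
  k=2: a=3, p=31, q=7
  k=3: a=3, p=102, q=23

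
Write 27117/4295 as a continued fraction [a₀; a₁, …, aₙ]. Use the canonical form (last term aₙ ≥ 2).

27117 = 6·4295 + 1347
4295 = 3·1347 + 254
1347 = 5·254 + 77
254 = 3·77 + 23
77 = 3·23 + 8
23 = 2·8 + 7
8 = 1·7 + 1
7 = 7·1 + 0  (stop)
So 27117/4295 = [6; 3, 5, 3, 3, 2, 1, 7].

[6; 3, 5, 3, 3, 2, 1, 7]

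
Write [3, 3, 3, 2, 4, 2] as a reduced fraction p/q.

Using pₖ = aₖpₖ₋₁ + pₖ₋₂ and qₖ = aₖqₖ₋₁ + qₖ₋₂:
  k=0: a=3, p=3, q=1
  k=1: a=3, p=10, q=3
  k=2: a=3, p=33, q=10
  k=3: a=2, p=76, q=23
  k=4: a=4, p=337, q=102
  k=5: a=2, p=750, q=227

750/227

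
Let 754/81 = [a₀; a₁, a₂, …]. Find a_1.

754 = 9·81 + 25   →  a_0 = 9
81 = 3·25 + 6   →  a_1 = 3

3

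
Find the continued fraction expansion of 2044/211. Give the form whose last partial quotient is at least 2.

[9; 1, 2, 5, 13]

2044 = 9·211 + 145
211 = 1·145 + 66
145 = 2·66 + 13
66 = 5·13 + 1
13 = 13·1 + 0  (stop)
So 2044/211 = [9; 1, 2, 5, 13].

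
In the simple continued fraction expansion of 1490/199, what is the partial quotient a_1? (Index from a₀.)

1490 = 7·199 + 97   →  a_0 = 7
199 = 2·97 + 5   →  a_1 = 2

2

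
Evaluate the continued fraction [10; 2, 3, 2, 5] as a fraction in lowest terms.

Fold from the inside: start with 5/1.
  2 + 1/5 = 11/5
  3 + 5/11 = 38/11
  2 + 11/38 = 87/38
  10 + 38/87 = 908/87

908/87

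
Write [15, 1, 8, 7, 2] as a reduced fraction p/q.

2177/137

Fold from the inside: start with 2/1.
  7 + 1/2 = 15/2
  8 + 2/15 = 122/15
  1 + 15/122 = 137/122
  15 + 122/137 = 2177/137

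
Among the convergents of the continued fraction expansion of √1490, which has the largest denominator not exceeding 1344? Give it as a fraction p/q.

44738/1159

√1490 = [38; 1, 1, 1, 1, 76, …] (period length 5).
Convergents:
  p_0/q_0 = 38/1
  p_1/q_1 = 39/1
  p_2/q_2 = 77/2
  p_3/q_3 = 116/3
  p_4/q_4 = 193/5
  p_5/q_5 = 14784/383
  p_6/q_6 = 14977/388
  p_7/q_7 = 29761/771
  p_8/q_8 = 44738/1159
  p_9/q_9 = 74499/1930
q_8 = 1159 ≤ 1344 < 1930 = q_9, so the answer is 44738/1159.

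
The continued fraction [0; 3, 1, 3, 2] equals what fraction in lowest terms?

9/34

Using pₖ = aₖpₖ₋₁ + pₖ₋₂ and qₖ = aₖqₖ₋₁ + qₖ₋₂:
  k=0: a=0, p=0, q=1
  k=1: a=3, p=1, q=3
  k=2: a=1, p=1, q=4
  k=3: a=3, p=4, q=15
  k=4: a=2, p=9, q=34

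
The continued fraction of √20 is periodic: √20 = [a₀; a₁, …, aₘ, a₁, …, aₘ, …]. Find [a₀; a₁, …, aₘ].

a₀ = ⌊√20⌋ = 4.
With m₀=0, d₀=1 and mₖ₊₁ = dₖaₖ − mₖ, dₖ₊₁ = (n − mₖ₊₁²)/dₖ, aₖ₊₁ = ⌊(a₀+mₖ₊₁)/dₖ₊₁⌋:
  k=1: m=4, d=4, a=2
  k=2: m=4, d=1, a=8
d=1 and a=2a₀=8 at k=2, so the next step gives (m, d) = (4, 4) again — its k=1 value — and the period has length 2.

[4; 2, 8]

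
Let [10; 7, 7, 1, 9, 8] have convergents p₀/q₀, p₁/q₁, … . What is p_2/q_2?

507/50

Using pₖ = aₖpₖ₋₁ + pₖ₋₂, qₖ = aₖqₖ₋₁ + qₖ₋₂ (with p₋₁=1, p₋₂=0, q₋₁=0, q₋₂=1):
  k=0: a=10, p=10, q=1
  k=1: a=7, p=71, q=7
  k=2: a=7, p=507, q=50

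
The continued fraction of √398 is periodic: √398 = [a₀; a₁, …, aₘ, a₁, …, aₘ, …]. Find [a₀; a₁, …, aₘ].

[19; 1, 18, 1, 38]

a₀ = ⌊√398⌋ = 19.
With m₀=0, d₀=1 and mₖ₊₁ = dₖaₖ − mₖ, dₖ₊₁ = (n − mₖ₊₁²)/dₖ, aₖ₊₁ = ⌊(a₀+mₖ₊₁)/dₖ₊₁⌋:
  k=1: m=19, d=37, a=1
  k=2: m=18, d=2, a=18
  k=3: m=18, d=37, a=1
  k=4: m=19, d=1, a=38
d=1 and a=2a₀=38 at k=4, so the next step gives (m, d) = (19, 37) again — its k=1 value — and the period has length 4.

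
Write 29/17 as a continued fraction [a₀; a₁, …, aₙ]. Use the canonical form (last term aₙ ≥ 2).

[1; 1, 2, 2, 2]

29 = 1*17 + 12
17 = 1*12 + 5
12 = 2*5 + 2
5 = 2*2 + 1
2 = 2*1 + 0  (stop)
So 29/17 = [1; 1, 2, 2, 2].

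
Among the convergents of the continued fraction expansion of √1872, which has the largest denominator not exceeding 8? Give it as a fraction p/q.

173/4

√1872 = [43; 3, 1, 3, 86, …] (period length 4).
Convergents:
  p_0/q_0 = 43/1
  p_1/q_1 = 130/3
  p_2/q_2 = 173/4
  p_3/q_3 = 649/15
q_2 = 4 ≤ 8 < 15 = q_3, so the answer is 173/4.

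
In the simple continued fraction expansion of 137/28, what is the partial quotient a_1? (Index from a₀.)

1

137 = 4·28 + 25   →  a_0 = 4
28 = 1·25 + 3   →  a_1 = 1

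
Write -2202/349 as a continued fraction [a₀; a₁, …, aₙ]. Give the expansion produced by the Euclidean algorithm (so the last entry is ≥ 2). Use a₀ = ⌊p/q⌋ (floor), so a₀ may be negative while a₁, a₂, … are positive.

[-7; 1, 2, 4, 3, 8]

-2202 = -7×349 + 241
349 = 1×241 + 108
241 = 2×108 + 25
108 = 4×25 + 8
25 = 3×8 + 1
8 = 8×1 + 0  (stop)
So -2202/349 = [-7; 1, 2, 4, 3, 8].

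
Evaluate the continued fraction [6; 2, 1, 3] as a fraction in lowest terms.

70/11

Using pₖ = aₖpₖ₋₁ + pₖ₋₂ and qₖ = aₖqₖ₋₁ + qₖ₋₂:
  k=0: a=6, p=6, q=1
  k=1: a=2, p=13, q=2
  k=2: a=1, p=19, q=3
  k=3: a=3, p=70, q=11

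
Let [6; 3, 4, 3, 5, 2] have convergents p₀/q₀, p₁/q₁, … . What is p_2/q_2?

82/13

Using pₖ = aₖpₖ₋₁ + pₖ₋₂, qₖ = aₖqₖ₋₁ + qₖ₋₂ (with p₋₁=1, p₋₂=0, q₋₁=0, q₋₂=1):
  k=0: a=6, p=6, q=1
  k=1: a=3, p=19, q=3
  k=2: a=4, p=82, q=13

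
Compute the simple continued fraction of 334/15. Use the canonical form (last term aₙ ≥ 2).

[22; 3, 1, 3]

334 = 22*15 + 4
15 = 3*4 + 3
4 = 1*3 + 1
3 = 3*1 + 0  (stop)
So 334/15 = [22; 3, 1, 3].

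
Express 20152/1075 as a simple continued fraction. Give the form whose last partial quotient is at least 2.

20152 = 18·1075 + 802
1075 = 1·802 + 273
802 = 2·273 + 256
273 = 1·256 + 17
256 = 15·17 + 1
17 = 17·1 + 0  (stop)
So 20152/1075 = [18; 1, 2, 1, 15, 17].

[18; 1, 2, 1, 15, 17]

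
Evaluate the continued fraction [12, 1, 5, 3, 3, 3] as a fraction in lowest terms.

Using pₖ = aₖpₖ₋₁ + pₖ₋₂ and qₖ = aₖqₖ₋₁ + qₖ₋₂:
  k=0: a=12, p=12, q=1
  k=1: a=1, p=13, q=1
  k=2: a=5, p=77, q=6
  k=3: a=3, p=244, q=19
  k=4: a=3, p=809, q=63
  k=5: a=3, p=2671, q=208

2671/208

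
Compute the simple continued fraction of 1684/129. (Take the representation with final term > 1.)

[13; 18, 2, 3]

1684 = 13×129 + 7
129 = 18×7 + 3
7 = 2×3 + 1
3 = 3×1 + 0  (stop)
So 1684/129 = [13; 18, 2, 3].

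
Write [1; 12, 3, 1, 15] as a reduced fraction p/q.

835/772

Fold from the inside: start with 15/1.
  1 + 1/15 = 16/15
  3 + 15/16 = 63/16
  12 + 16/63 = 772/63
  1 + 63/772 = 835/772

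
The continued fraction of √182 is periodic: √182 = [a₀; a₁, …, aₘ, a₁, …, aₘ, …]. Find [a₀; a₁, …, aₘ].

[13; 2, 26]

a₀ = ⌊√182⌋ = 13.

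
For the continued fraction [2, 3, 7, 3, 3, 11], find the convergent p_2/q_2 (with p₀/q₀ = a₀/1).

51/22

Using pₖ = aₖpₖ₋₁ + pₖ₋₂, qₖ = aₖqₖ₋₁ + qₖ₋₂ (with p₋₁=1, p₋₂=0, q₋₁=0, q₋₂=1):
  k=0: a=2, p=2, q=1
  k=1: a=3, p=7, q=3
  k=2: a=7, p=51, q=22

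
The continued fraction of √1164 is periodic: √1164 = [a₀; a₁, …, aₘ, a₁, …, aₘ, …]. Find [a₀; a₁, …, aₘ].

a₀ = ⌊√1164⌋ = 34.
With m₀=0, d₀=1 and mₖ₊₁ = dₖaₖ − mₖ, dₖ₊₁ = (n − mₖ₊₁²)/dₖ, aₖ₊₁ = ⌊(a₀+mₖ₊₁)/dₖ₊₁⌋:
  k=1: m=34, d=8, a=8
  k=2: m=30, d=33, a=1
  k=3: m=3, d=35, a=1
  k=4: m=32, d=4, a=16
  k=5: m=32, d=35, a=1
  k=6: m=3, d=33, a=1
  k=7: m=30, d=8, a=8
  k=8: m=34, d=1, a=68
d=1 and a=2a₀=68 at k=8, so the next step gives (m, d) = (34, 8) again — its k=1 value — and the period has length 8.

[34; 8, 1, 1, 16, 1, 1, 8, 68]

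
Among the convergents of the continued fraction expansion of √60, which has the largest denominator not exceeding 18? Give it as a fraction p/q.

√60 = [7; 1, 2, 1, 14, …] (period length 4).
Convergents:
  p_0/q_0 = 7/1
  p_1/q_1 = 8/1
  p_2/q_2 = 23/3
  p_3/q_3 = 31/4
  p_4/q_4 = 457/59
q_3 = 4 ≤ 18 < 59 = q_4, so the answer is 31/4.

31/4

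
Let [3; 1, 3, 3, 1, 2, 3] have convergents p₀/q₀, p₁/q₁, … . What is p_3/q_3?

Using pₖ = aₖpₖ₋₁ + pₖ₋₂, qₖ = aₖqₖ₋₁ + qₖ₋₂ (with p₋₁=1, p₋₂=0, q₋₁=0, q₋₂=1):
  k=0: a=3, p=3, q=1
  k=1: a=1, p=4, q=1
  k=2: a=3, p=15, q=4
  k=3: a=3, p=49, q=13

49/13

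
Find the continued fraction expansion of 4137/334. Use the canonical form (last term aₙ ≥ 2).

[12; 2, 1, 1, 2, 3, 3, 2]

4137 = 12*334 + 129
334 = 2*129 + 76
129 = 1*76 + 53
76 = 1*53 + 23
53 = 2*23 + 7
23 = 3*7 + 2
7 = 3*2 + 1
2 = 2*1 + 0  (stop)
So 4137/334 = [12; 2, 1, 1, 2, 3, 3, 2].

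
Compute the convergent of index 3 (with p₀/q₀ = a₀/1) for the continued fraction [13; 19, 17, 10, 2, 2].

Using pₖ = aₖpₖ₋₁ + pₖ₋₂, qₖ = aₖqₖ₋₁ + qₖ₋₂ (with p₋₁=1, p₋₂=0, q₋₁=0, q₋₂=1):
  k=0: a=13, p=13, q=1
  k=1: a=19, p=248, q=19
  k=2: a=17, p=4229, q=324
  k=3: a=10, p=42538, q=3259

42538/3259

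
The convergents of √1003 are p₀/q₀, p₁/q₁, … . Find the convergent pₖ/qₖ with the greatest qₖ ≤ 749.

√1003 = [31; 1, 2, 31, 2, 1, 62, …] (period length 6).
Convergents:
  p_0/q_0 = 31/1
  p_1/q_1 = 32/1
  p_2/q_2 = 95/3
  p_3/q_3 = 2977/94
  p_4/q_4 = 6049/191
  p_5/q_5 = 9026/285
  p_6/q_6 = 565661/17861
q_5 = 285 ≤ 749 < 17861 = q_6, so the answer is 9026/285.

9026/285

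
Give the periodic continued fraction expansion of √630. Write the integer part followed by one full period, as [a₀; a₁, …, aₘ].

a₀ = ⌊√630⌋ = 25.

[25; 10, 50]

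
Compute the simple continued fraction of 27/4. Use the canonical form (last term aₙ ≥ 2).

27 = 6×4 + 3
4 = 1×3 + 1
3 = 3×1 + 0  (stop)
So 27/4 = [6; 1, 3].

[6; 1, 3]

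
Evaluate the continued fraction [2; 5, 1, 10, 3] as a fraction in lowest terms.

Using pₖ = aₖpₖ₋₁ + pₖ₋₂ and qₖ = aₖqₖ₋₁ + qₖ₋₂:
  k=0: a=2, p=2, q=1
  k=1: a=5, p=11, q=5
  k=2: a=1, p=13, q=6
  k=3: a=10, p=141, q=65
  k=4: a=3, p=436, q=201

436/201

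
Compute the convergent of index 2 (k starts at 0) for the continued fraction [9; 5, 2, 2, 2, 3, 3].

Using pₖ = aₖpₖ₋₁ + pₖ₋₂, qₖ = aₖqₖ₋₁ + qₖ₋₂ (with p₋₁=1, p₋₂=0, q₋₁=0, q₋₂=1):
  k=0: a=9, p=9, q=1
  k=1: a=5, p=46, q=5
  k=2: a=2, p=101, q=11

101/11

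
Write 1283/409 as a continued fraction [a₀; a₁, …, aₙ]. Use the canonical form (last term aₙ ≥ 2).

[3; 7, 3, 3, 2, 2]

1283 = 3×409 + 56
409 = 7×56 + 17
56 = 3×17 + 5
17 = 3×5 + 2
5 = 2×2 + 1
2 = 2×1 + 0  (stop)
So 1283/409 = [3; 7, 3, 3, 2, 2].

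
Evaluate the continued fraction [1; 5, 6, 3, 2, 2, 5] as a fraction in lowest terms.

Using pₖ = aₖpₖ₋₁ + pₖ₋₂ and qₖ = aₖqₖ₋₁ + qₖ₋₂:
  k=0: a=1, p=1, q=1
  k=1: a=5, p=6, q=5
  k=2: a=6, p=37, q=31
  k=3: a=3, p=117, q=98
  k=4: a=2, p=271, q=227
  k=5: a=2, p=659, q=552
  k=6: a=5, p=3566, q=2987

3566/2987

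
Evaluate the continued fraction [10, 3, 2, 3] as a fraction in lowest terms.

Fold from the inside: start with 3/1.
  2 + 1/3 = 7/3
  3 + 3/7 = 24/7
  10 + 7/24 = 247/24

247/24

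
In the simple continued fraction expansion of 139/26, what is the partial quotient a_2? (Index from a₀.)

139 = 5·26 + 9   →  a_0 = 5
26 = 2·9 + 8   →  a_1 = 2
9 = 1·8 + 1   →  a_2 = 1

1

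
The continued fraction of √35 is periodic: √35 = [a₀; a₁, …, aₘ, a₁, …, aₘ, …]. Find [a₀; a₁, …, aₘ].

[5; 1, 10]

a₀ = ⌊√35⌋ = 5.
With m₀=0, d₀=1 and mₖ₊₁ = dₖaₖ − mₖ, dₖ₊₁ = (n − mₖ₊₁²)/dₖ, aₖ₊₁ = ⌊(a₀+mₖ₊₁)/dₖ₊₁⌋:
  k=1: m=5, d=10, a=1
  k=2: m=5, d=1, a=10
d=1 and a=2a₀=10 at k=2, so the next step gives (m, d) = (5, 10) again — its k=1 value — and the period has length 2.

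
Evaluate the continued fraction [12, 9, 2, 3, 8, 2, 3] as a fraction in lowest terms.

Using pₖ = aₖpₖ₋₁ + pₖ₋₂ and qₖ = aₖqₖ₋₁ + qₖ₋₂:
  k=0: a=12, p=12, q=1
  k=1: a=9, p=109, q=9
  k=2: a=2, p=230, q=19
  k=3: a=3, p=799, q=66
  k=4: a=8, p=6622, q=547
  k=5: a=2, p=14043, q=1160
  k=6: a=3, p=48751, q=4027

48751/4027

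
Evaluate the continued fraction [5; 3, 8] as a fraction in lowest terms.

Fold from the inside: start with 8/1.
  3 + 1/8 = 25/8
  5 + 8/25 = 133/25

133/25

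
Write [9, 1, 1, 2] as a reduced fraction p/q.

Using pₖ = aₖpₖ₋₁ + pₖ₋₂ and qₖ = aₖqₖ₋₁ + qₖ₋₂:
  k=0: a=9, p=9, q=1
  k=1: a=1, p=10, q=1
  k=2: a=1, p=19, q=2
  k=3: a=2, p=48, q=5

48/5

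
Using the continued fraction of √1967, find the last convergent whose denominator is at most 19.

√1967 = [44; 2, 1, 5, 1, 2, 88, …] (period length 6).
Convergents:
  p_0/q_0 = 44/1
  p_1/q_1 = 89/2
  p_2/q_2 = 133/3
  p_3/q_3 = 754/17
  p_4/q_4 = 887/20
q_3 = 17 ≤ 19 < 20 = q_4, so the answer is 754/17.

754/17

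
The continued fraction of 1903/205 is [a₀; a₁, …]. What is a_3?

1903 = 9·205 + 58   →  a_0 = 9
205 = 3·58 + 31   →  a_1 = 3
58 = 1·31 + 27   →  a_2 = 1
31 = 1·27 + 4   →  a_3 = 1

1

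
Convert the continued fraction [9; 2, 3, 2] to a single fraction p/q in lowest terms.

Using pₖ = aₖpₖ₋₁ + pₖ₋₂ and qₖ = aₖqₖ₋₁ + qₖ₋₂:
  k=0: a=9, p=9, q=1
  k=1: a=2, p=19, q=2
  k=2: a=3, p=66, q=7
  k=3: a=2, p=151, q=16

151/16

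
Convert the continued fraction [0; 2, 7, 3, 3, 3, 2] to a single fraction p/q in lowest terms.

Using pₖ = aₖpₖ₋₁ + pₖ₋₂ and qₖ = aₖqₖ₋₁ + qₖ₋₂:
  k=0: a=0, p=0, q=1
  k=1: a=2, p=1, q=2
  k=2: a=7, p=7, q=15
  k=3: a=3, p=22, q=47
  k=4: a=3, p=73, q=156
  k=5: a=3, p=241, q=515
  k=6: a=2, p=555, q=1186

555/1186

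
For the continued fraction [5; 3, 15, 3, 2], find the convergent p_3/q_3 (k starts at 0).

Using pₖ = aₖpₖ₋₁ + pₖ₋₂, qₖ = aₖqₖ₋₁ + qₖ₋₂ (with p₋₁=1, p₋₂=0, q₋₁=0, q₋₂=1):
  k=0: a=5, p=5, q=1
  k=1: a=3, p=16, q=3
  k=2: a=15, p=245, q=46
  k=3: a=3, p=751, q=141

751/141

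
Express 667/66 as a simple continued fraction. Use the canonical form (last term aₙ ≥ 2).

667 = 10×66 + 7
66 = 9×7 + 3
7 = 2×3 + 1
3 = 3×1 + 0  (stop)
So 667/66 = [10; 9, 2, 3].

[10; 9, 2, 3]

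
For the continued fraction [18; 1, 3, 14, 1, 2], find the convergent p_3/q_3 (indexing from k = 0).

1069/57

Using pₖ = aₖpₖ₋₁ + pₖ₋₂, qₖ = aₖqₖ₋₁ + qₖ₋₂ (with p₋₁=1, p₋₂=0, q₋₁=0, q₋₂=1):
  k=0: a=18, p=18, q=1
  k=1: a=1, p=19, q=1
  k=2: a=3, p=75, q=4
  k=3: a=14, p=1069, q=57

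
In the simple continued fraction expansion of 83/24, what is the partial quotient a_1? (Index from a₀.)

83 = 3·24 + 11   →  a_0 = 3
24 = 2·11 + 2   →  a_1 = 2

2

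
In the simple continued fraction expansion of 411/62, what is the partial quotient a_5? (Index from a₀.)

3

411 = 6·62 + 39   →  a_0 = 6
62 = 1·39 + 23   →  a_1 = 1
39 = 1·23 + 16   →  a_2 = 1
23 = 1·16 + 7   →  a_3 = 1
16 = 2·7 + 2   →  a_4 = 2
7 = 3·2 + 1   →  a_5 = 3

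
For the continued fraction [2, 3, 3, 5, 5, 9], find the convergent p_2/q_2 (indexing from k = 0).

Using pₖ = aₖpₖ₋₁ + pₖ₋₂, qₖ = aₖqₖ₋₁ + qₖ₋₂ (with p₋₁=1, p₋₂=0, q₋₁=0, q₋₂=1):
  k=0: a=2, p=2, q=1
  k=1: a=3, p=7, q=3
  k=2: a=3, p=23, q=10

23/10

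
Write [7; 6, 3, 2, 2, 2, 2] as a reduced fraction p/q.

4460/623

Using pₖ = aₖpₖ₋₁ + pₖ₋₂ and qₖ = aₖqₖ₋₁ + qₖ₋₂:
  k=0: a=7, p=7, q=1
  k=1: a=6, p=43, q=6
  k=2: a=3, p=136, q=19
  k=3: a=2, p=315, q=44
  k=4: a=2, p=766, q=107
  k=5: a=2, p=1847, q=258
  k=6: a=2, p=4460, q=623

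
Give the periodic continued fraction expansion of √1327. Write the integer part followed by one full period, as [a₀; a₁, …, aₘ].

a₀ = ⌊√1327⌋ = 36.
With m₀=0, d₀=1 and mₖ₊₁ = dₖaₖ − mₖ, dₖ₊₁ = (n − mₖ₊₁²)/dₖ, aₖ₊₁ = ⌊(a₀+mₖ₊₁)/dₖ₊₁⌋:
  k=1: m=36, d=31, a=2
  k=2: m=26, d=21, a=2
  k=3: m=16, d=51, a=1
  k=4: m=35, d=2, a=35
  k=5: m=35, d=51, a=1
  k=6: m=16, d=21, a=2
  k=7: m=26, d=31, a=2
  k=8: m=36, d=1, a=72
d=1 and a=2a₀=72 at k=8, so the next step gives (m, d) = (36, 31) again — its k=1 value — and the period has length 8.

[36; 2, 2, 1, 35, 1, 2, 2, 72]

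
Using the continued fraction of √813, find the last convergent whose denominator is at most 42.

1112/39

√813 = [28; 1, 1, 18, 1, 1, 56, …] (period length 6).
Convergents:
  p_0/q_0 = 28/1
  p_1/q_1 = 29/1
  p_2/q_2 = 57/2
  p_3/q_3 = 1055/37
  p_4/q_4 = 1112/39
  p_5/q_5 = 2167/76
q_4 = 39 ≤ 42 < 76 = q_5, so the answer is 1112/39.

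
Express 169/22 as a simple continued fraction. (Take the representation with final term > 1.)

169 = 7*22 + 15
22 = 1*15 + 7
15 = 2*7 + 1
7 = 7*1 + 0  (stop)
So 169/22 = [7; 1, 2, 7].

[7; 1, 2, 7]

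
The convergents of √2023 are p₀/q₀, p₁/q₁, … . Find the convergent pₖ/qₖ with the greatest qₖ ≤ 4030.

√2023 = [44; 1, 43, 1, 88, …] (period length 4).
Convergents:
  p_0/q_0 = 44/1
  p_1/q_1 = 45/1
  p_2/q_2 = 1979/44
  p_3/q_3 = 2024/45
  p_4/q_4 = 180091/4004
  p_5/q_5 = 182115/4049
q_4 = 4004 ≤ 4030 < 4049 = q_5, so the answer is 180091/4004.

180091/4004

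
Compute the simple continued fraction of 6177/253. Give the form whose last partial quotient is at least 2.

6177 = 24·253 + 105
253 = 2·105 + 43
105 = 2·43 + 19
43 = 2·19 + 5
19 = 3·5 + 4
5 = 1·4 + 1
4 = 4·1 + 0  (stop)
So 6177/253 = [24; 2, 2, 2, 3, 1, 4].

[24; 2, 2, 2, 3, 1, 4]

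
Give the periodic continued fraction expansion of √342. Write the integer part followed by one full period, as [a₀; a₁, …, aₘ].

[18; 2, 36]

a₀ = ⌊√342⌋ = 18.
With m₀=0, d₀=1 and mₖ₊₁ = dₖaₖ − mₖ, dₖ₊₁ = (n − mₖ₊₁²)/dₖ, aₖ₊₁ = ⌊(a₀+mₖ₊₁)/dₖ₊₁⌋:
  k=1: m=18, d=18, a=2
  k=2: m=18, d=1, a=36
d=1 and a=2a₀=36 at k=2, so the next step gives (m, d) = (18, 18) again — its k=1 value — and the period has length 2.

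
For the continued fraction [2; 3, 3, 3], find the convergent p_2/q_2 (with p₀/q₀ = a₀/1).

Using pₖ = aₖpₖ₋₁ + pₖ₋₂, qₖ = aₖqₖ₋₁ + qₖ₋₂ (with p₋₁=1, p₋₂=0, q₋₁=0, q₋₂=1):
  k=0: a=2, p=2, q=1
  k=1: a=3, p=7, q=3
  k=2: a=3, p=23, q=10

23/10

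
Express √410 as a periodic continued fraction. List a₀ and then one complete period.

a₀ = ⌊√410⌋ = 20.
With m₀=0, d₀=1 and mₖ₊₁ = dₖaₖ − mₖ, dₖ₊₁ = (n − mₖ₊₁²)/dₖ, aₖ₊₁ = ⌊(a₀+mₖ₊₁)/dₖ₊₁⌋:
  k=1: m=20, d=10, a=4
  k=2: m=20, d=1, a=40
d=1 and a=2a₀=40 at k=2, so the next step gives (m, d) = (20, 10) again — its k=1 value — and the period has length 2.

[20; 4, 40]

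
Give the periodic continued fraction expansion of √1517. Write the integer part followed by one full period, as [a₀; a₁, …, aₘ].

a₀ = ⌊√1517⌋ = 38.
With m₀=0, d₀=1 and mₖ₊₁ = dₖaₖ − mₖ, dₖ₊₁ = (n − mₖ₊₁²)/dₖ, aₖ₊₁ = ⌊(a₀+mₖ₊₁)/dₖ₊₁⌋:
  k=1: m=38, d=73, a=1
  k=2: m=35, d=4, a=18
  k=3: m=37, d=37, a=2
  k=4: m=37, d=4, a=18
  k=5: m=35, d=73, a=1
  k=6: m=38, d=1, a=76
d=1 and a=2a₀=76 at k=6, so the next step gives (m, d) = (38, 73) again — its k=1 value — and the period has length 6.

[38; 1, 18, 2, 18, 1, 76]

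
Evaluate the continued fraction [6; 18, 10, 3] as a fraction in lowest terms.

Using pₖ = aₖpₖ₋₁ + pₖ₋₂ and qₖ = aₖqₖ₋₁ + qₖ₋₂:
  k=0: a=6, p=6, q=1
  k=1: a=18, p=109, q=18
  k=2: a=10, p=1096, q=181
  k=3: a=3, p=3397, q=561

3397/561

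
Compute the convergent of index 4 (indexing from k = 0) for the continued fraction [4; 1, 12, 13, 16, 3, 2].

Using pₖ = aₖpₖ₋₁ + pₖ₋₂, qₖ = aₖqₖ₋₁ + qₖ₋₂ (with p₋₁=1, p₋₂=0, q₋₁=0, q₋₂=1):
  k=0: a=4, p=4, q=1
  k=1: a=1, p=5, q=1
  k=2: a=12, p=64, q=13
  k=3: a=13, p=837, q=170
  k=4: a=16, p=13456, q=2733

13456/2733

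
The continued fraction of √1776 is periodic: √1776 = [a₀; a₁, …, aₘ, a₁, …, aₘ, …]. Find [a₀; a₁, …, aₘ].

[42; 7, 84]

a₀ = ⌊√1776⌋ = 42.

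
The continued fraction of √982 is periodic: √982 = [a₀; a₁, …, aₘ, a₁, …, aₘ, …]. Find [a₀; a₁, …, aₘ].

a₀ = ⌊√982⌋ = 31.
With m₀=0, d₀=1 and mₖ₊₁ = dₖaₖ − mₖ, dₖ₊₁ = (n − mₖ₊₁²)/dₖ, aₖ₊₁ = ⌊(a₀+mₖ₊₁)/dₖ₊₁⌋:
  k=1: m=31, d=21, a=2
  k=2: m=11, d=41, a=1
  k=3: m=30, d=2, a=30
  k=4: m=30, d=41, a=1
  k=5: m=11, d=21, a=2
  k=6: m=31, d=1, a=62
d=1 and a=2a₀=62 at k=6, so the next step gives (m, d) = (31, 21) again — its k=1 value — and the period has length 6.

[31; 2, 1, 30, 1, 2, 62]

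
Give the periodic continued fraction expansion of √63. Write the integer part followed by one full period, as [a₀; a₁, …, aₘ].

[7; 1, 14]

a₀ = ⌊√63⌋ = 7.
With m₀=0, d₀=1 and mₖ₊₁ = dₖaₖ − mₖ, dₖ₊₁ = (n − mₖ₊₁²)/dₖ, aₖ₊₁ = ⌊(a₀+mₖ₊₁)/dₖ₊₁⌋:
  k=1: m=7, d=14, a=1
  k=2: m=7, d=1, a=14
d=1 and a=2a₀=14 at k=2, so the next step gives (m, d) = (7, 14) again — its k=1 value — and the period has length 2.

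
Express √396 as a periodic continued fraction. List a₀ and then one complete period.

a₀ = ⌊√396⌋ = 19.
With m₀=0, d₀=1 and mₖ₊₁ = dₖaₖ − mₖ, dₖ₊₁ = (n − mₖ₊₁²)/dₖ, aₖ₊₁ = ⌊(a₀+mₖ₊₁)/dₖ₊₁⌋:
  k=1: m=19, d=35, a=1
  k=2: m=16, d=4, a=8
  k=3: m=16, d=35, a=1
  k=4: m=19, d=1, a=38
d=1 and a=2a₀=38 at k=4, so the next step gives (m, d) = (19, 35) again — its k=1 value — and the period has length 4.

[19; 1, 8, 1, 38]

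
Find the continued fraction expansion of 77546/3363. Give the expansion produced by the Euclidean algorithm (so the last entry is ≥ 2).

77546 = 23·3363 + 197
3363 = 17·197 + 14
197 = 14·14 + 1
14 = 14·1 + 0  (stop)
So 77546/3363 = [23; 17, 14, 14].

[23; 17, 14, 14]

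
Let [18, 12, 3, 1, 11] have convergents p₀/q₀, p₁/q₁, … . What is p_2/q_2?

669/37

Using pₖ = aₖpₖ₋₁ + pₖ₋₂, qₖ = aₖqₖ₋₁ + qₖ₋₂ (with p₋₁=1, p₋₂=0, q₋₁=0, q₋₂=1):
  k=0: a=18, p=18, q=1
  k=1: a=12, p=217, q=12
  k=2: a=3, p=669, q=37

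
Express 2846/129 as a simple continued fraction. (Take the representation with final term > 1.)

[22; 16, 8]

2846 = 22·129 + 8
129 = 16·8 + 1
8 = 8·1 + 0  (stop)
So 2846/129 = [22; 16, 8].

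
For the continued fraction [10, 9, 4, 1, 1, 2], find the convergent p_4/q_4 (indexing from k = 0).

Using pₖ = aₖpₖ₋₁ + pₖ₋₂, qₖ = aₖqₖ₋₁ + qₖ₋₂ (with p₋₁=1, p₋₂=0, q₋₁=0, q₋₂=1):
  k=0: a=10, p=10, q=1
  k=1: a=9, p=91, q=9
  k=2: a=4, p=374, q=37
  k=3: a=1, p=465, q=46
  k=4: a=1, p=839, q=83

839/83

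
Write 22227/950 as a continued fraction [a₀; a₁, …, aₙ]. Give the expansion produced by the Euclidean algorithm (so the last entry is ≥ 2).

[23; 2, 1, 1, 12, 15]

22227 = 23×950 + 377
950 = 2×377 + 196
377 = 1×196 + 181
196 = 1×181 + 15
181 = 12×15 + 1
15 = 15×1 + 0  (stop)
So 22227/950 = [23; 2, 1, 1, 12, 15].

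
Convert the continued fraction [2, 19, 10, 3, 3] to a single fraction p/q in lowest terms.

4037/1967

Using pₖ = aₖpₖ₋₁ + pₖ₋₂ and qₖ = aₖqₖ₋₁ + qₖ₋₂:
  k=0: a=2, p=2, q=1
  k=1: a=19, p=39, q=19
  k=2: a=10, p=392, q=191
  k=3: a=3, p=1215, q=592
  k=4: a=3, p=4037, q=1967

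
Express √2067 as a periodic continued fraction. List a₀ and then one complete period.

[45; 2, 6, 2, 90]

a₀ = ⌊√2067⌋ = 45.
With m₀=0, d₀=1 and mₖ₊₁ = dₖaₖ − mₖ, dₖ₊₁ = (n − mₖ₊₁²)/dₖ, aₖ₊₁ = ⌊(a₀+mₖ₊₁)/dₖ₊₁⌋:
  k=1: m=45, d=42, a=2
  k=2: m=39, d=13, a=6
  k=3: m=39, d=42, a=2
  k=4: m=45, d=1, a=90
d=1 and a=2a₀=90 at k=4, so the next step gives (m, d) = (45, 42) again — its k=1 value — and the period has length 4.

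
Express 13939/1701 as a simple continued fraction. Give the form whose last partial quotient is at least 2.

[8; 5, 7, 5, 9]

13939 = 8*1701 + 331
1701 = 5*331 + 46
331 = 7*46 + 9
46 = 5*9 + 1
9 = 9*1 + 0  (stop)
So 13939/1701 = [8; 5, 7, 5, 9].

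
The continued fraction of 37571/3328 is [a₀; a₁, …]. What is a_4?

37571 = 11·3328 + 963   →  a_0 = 11
3328 = 3·963 + 439   →  a_1 = 3
963 = 2·439 + 85   →  a_2 = 2
439 = 5·85 + 14   →  a_3 = 5
85 = 6·14 + 1   →  a_4 = 6

6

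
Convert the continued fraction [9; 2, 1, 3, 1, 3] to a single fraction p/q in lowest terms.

496/53

Using pₖ = aₖpₖ₋₁ + pₖ₋₂ and qₖ = aₖqₖ₋₁ + qₖ₋₂:
  k=0: a=9, p=9, q=1
  k=1: a=2, p=19, q=2
  k=2: a=1, p=28, q=3
  k=3: a=3, p=103, q=11
  k=4: a=1, p=131, q=14
  k=5: a=3, p=496, q=53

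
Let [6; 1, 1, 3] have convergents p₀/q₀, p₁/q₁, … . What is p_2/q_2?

Using pₖ = aₖpₖ₋₁ + pₖ₋₂, qₖ = aₖqₖ₋₁ + qₖ₋₂ (with p₋₁=1, p₋₂=0, q₋₁=0, q₋₂=1):
  k=0: a=6, p=6, q=1
  k=1: a=1, p=7, q=1
  k=2: a=1, p=13, q=2

13/2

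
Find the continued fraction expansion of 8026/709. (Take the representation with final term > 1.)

8026 = 11·709 + 227
709 = 3·227 + 28
227 = 8·28 + 3
28 = 9·3 + 1
3 = 3·1 + 0  (stop)
So 8026/709 = [11; 3, 8, 9, 3].

[11; 3, 8, 9, 3]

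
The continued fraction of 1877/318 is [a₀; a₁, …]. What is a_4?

1877 = 5·318 + 287   →  a_0 = 5
318 = 1·287 + 31   →  a_1 = 1
287 = 9·31 + 8   →  a_2 = 9
31 = 3·8 + 7   →  a_3 = 3
8 = 1·7 + 1   →  a_4 = 1

1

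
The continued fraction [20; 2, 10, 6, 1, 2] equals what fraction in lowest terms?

8723/426

Fold from the inside: start with 2/1.
  1 + 1/2 = 3/2
  6 + 2/3 = 20/3
  10 + 3/20 = 203/20
  2 + 20/203 = 426/203
  20 + 203/426 = 8723/426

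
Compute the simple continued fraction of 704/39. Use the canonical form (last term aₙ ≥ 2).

704 = 18×39 + 2
39 = 19×2 + 1
2 = 2×1 + 0  (stop)
So 704/39 = [18; 19, 2].

[18; 19, 2]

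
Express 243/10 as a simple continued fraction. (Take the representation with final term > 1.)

[24; 3, 3]

243 = 24*10 + 3
10 = 3*3 + 1
3 = 3*1 + 0  (stop)
So 243/10 = [24; 3, 3].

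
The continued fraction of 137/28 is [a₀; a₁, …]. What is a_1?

137 = 4·28 + 25   →  a_0 = 4
28 = 1·25 + 3   →  a_1 = 1

1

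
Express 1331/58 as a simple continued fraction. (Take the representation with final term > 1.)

[22; 1, 18, 3]

1331 = 22×58 + 55
58 = 1×55 + 3
55 = 18×3 + 1
3 = 3×1 + 0  (stop)
So 1331/58 = [22; 1, 18, 3].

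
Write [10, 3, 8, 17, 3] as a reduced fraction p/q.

Fold from the inside: start with 3/1.
  17 + 1/3 = 52/3
  8 + 3/52 = 419/52
  3 + 52/419 = 1309/419
  10 + 419/1309 = 13509/1309

13509/1309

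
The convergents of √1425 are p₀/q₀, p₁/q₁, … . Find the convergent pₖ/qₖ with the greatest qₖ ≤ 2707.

45601/1208

√1425 = [37; 1, 2, 1, 74, …] (period length 4).
Convergents:
  p_0/q_0 = 37/1
  p_1/q_1 = 38/1
  p_2/q_2 = 113/3
  p_3/q_3 = 151/4
  p_4/q_4 = 11287/299
  p_5/q_5 = 11438/303
  p_6/q_6 = 34163/905
  p_7/q_7 = 45601/1208
  p_8/q_8 = 3408637/90297
q_7 = 1208 ≤ 2707 < 90297 = q_8, so the answer is 45601/1208.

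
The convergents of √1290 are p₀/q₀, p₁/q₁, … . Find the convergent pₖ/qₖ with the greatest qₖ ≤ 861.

30565/851

√1290 = [35; 1, 10, 1, 70, …] (period length 4).
Convergents:
  p_0/q_0 = 35/1
  p_1/q_1 = 36/1
  p_2/q_2 = 395/11
  p_3/q_3 = 431/12
  p_4/q_4 = 30565/851
  p_5/q_5 = 30996/863
q_4 = 851 ≤ 861 < 863 = q_5, so the answer is 30565/851.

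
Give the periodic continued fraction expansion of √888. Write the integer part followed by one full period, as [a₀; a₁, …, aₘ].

a₀ = ⌊√888⌋ = 29.
With m₀=0, d₀=1 and mₖ₊₁ = dₖaₖ − mₖ, dₖ₊₁ = (n − mₖ₊₁²)/dₖ, aₖ₊₁ = ⌊(a₀+mₖ₊₁)/dₖ₊₁⌋:
  k=1: m=29, d=47, a=1
  k=2: m=18, d=12, a=3
  k=3: m=18, d=47, a=1
  k=4: m=29, d=1, a=58
d=1 and a=2a₀=58 at k=4, so the next step gives (m, d) = (29, 47) again — its k=1 value — and the period has length 4.

[29; 1, 3, 1, 58]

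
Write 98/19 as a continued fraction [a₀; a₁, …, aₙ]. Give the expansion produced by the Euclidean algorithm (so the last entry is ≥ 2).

98 = 5×19 + 3
19 = 6×3 + 1
3 = 3×1 + 0  (stop)
So 98/19 = [5; 6, 3].

[5; 6, 3]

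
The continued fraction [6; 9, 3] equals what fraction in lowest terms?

Using pₖ = aₖpₖ₋₁ + pₖ₋₂ and qₖ = aₖqₖ₋₁ + qₖ₋₂:
  k=0: a=6, p=6, q=1
  k=1: a=9, p=55, q=9
  k=2: a=3, p=171, q=28

171/28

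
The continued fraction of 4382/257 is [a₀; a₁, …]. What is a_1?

19

4382 = 17·257 + 13   →  a_0 = 17
257 = 19·13 + 10   →  a_1 = 19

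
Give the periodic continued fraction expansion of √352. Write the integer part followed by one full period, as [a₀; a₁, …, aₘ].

[18; 1, 3, 5, 9, 5, 3, 1, 36]

a₀ = ⌊√352⌋ = 18.
With m₀=0, d₀=1 and mₖ₊₁ = dₖaₖ − mₖ, dₖ₊₁ = (n − mₖ₊₁²)/dₖ, aₖ₊₁ = ⌊(a₀+mₖ₊₁)/dₖ₊₁⌋:
  k=1: m=18, d=28, a=1
  k=2: m=10, d=9, a=3
  k=3: m=17, d=7, a=5
  k=4: m=18, d=4, a=9
  k=5: m=18, d=7, a=5
  k=6: m=17, d=9, a=3
  k=7: m=10, d=28, a=1
  k=8: m=18, d=1, a=36
d=1 and a=2a₀=36 at k=8, so the next step gives (m, d) = (18, 28) again — its k=1 value — and the period has length 8.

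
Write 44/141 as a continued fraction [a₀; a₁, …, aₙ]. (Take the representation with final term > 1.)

44 = 0×141 + 44
141 = 3×44 + 9
44 = 4×9 + 8
9 = 1×8 + 1
8 = 8×1 + 0  (stop)
So 44/141 = [0; 3, 4, 1, 8].

[0; 3, 4, 1, 8]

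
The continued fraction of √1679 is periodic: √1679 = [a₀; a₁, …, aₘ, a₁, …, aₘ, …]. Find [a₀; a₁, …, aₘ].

a₀ = ⌊√1679⌋ = 40.
With m₀=0, d₀=1 and mₖ₊₁ = dₖaₖ − mₖ, dₖ₊₁ = (n − mₖ₊₁²)/dₖ, aₖ₊₁ = ⌊(a₀+mₖ₊₁)/dₖ₊₁⌋:
  k=1: m=40, d=79, a=1
  k=2: m=39, d=2, a=39
  k=3: m=39, d=79, a=1
  k=4: m=40, d=1, a=80
d=1 and a=2a₀=80 at k=4, so the next step gives (m, d) = (40, 79) again — its k=1 value — and the period has length 4.

[40; 1, 39, 1, 80]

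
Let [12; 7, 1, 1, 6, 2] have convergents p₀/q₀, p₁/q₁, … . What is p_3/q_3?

Using pₖ = aₖpₖ₋₁ + pₖ₋₂, qₖ = aₖqₖ₋₁ + qₖ₋₂ (with p₋₁=1, p₋₂=0, q₋₁=0, q₋₂=1):
  k=0: a=12, p=12, q=1
  k=1: a=7, p=85, q=7
  k=2: a=1, p=97, q=8
  k=3: a=1, p=182, q=15

182/15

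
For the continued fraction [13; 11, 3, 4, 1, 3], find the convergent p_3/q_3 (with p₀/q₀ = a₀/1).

Using pₖ = aₖpₖ₋₁ + pₖ₋₂, qₖ = aₖqₖ₋₁ + qₖ₋₂ (with p₋₁=1, p₋₂=0, q₋₁=0, q₋₂=1):
  k=0: a=13, p=13, q=1
  k=1: a=11, p=144, q=11
  k=2: a=3, p=445, q=34
  k=3: a=4, p=1924, q=147

1924/147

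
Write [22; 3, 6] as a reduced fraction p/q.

Fold from the inside: start with 6/1.
  3 + 1/6 = 19/6
  22 + 6/19 = 424/19

424/19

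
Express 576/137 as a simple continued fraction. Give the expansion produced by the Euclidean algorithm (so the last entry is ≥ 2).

576 = 4*137 + 28
137 = 4*28 + 25
28 = 1*25 + 3
25 = 8*3 + 1
3 = 3*1 + 0  (stop)
So 576/137 = [4; 4, 1, 8, 3].

[4; 4, 1, 8, 3]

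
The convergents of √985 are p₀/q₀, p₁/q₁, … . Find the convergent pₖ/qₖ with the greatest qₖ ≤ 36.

√985 = [31; 2, 1, 1, 2, 62, …] (period length 5).
Convergents:
  p_0/q_0 = 31/1
  p_1/q_1 = 63/2
  p_2/q_2 = 94/3
  p_3/q_3 = 157/5
  p_4/q_4 = 408/13
  p_5/q_5 = 25453/811
q_4 = 13 ≤ 36 < 811 = q_5, so the answer is 408/13.

408/13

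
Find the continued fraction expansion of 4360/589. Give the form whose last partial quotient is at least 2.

[7; 2, 2, 16, 2, 3]

4360 = 7*589 + 237
589 = 2*237 + 115
237 = 2*115 + 7
115 = 16*7 + 3
7 = 2*3 + 1
3 = 3*1 + 0  (stop)
So 4360/589 = [7; 2, 2, 16, 2, 3].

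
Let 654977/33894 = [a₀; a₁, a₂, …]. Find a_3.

1

654977 = 19·33894 + 10991   →  a_0 = 19
33894 = 3·10991 + 921   →  a_1 = 3
10991 = 11·921 + 860   →  a_2 = 11
921 = 1·860 + 61   →  a_3 = 1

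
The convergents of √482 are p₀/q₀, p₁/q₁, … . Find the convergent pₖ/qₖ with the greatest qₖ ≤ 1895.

√482 = [21; 1, 20, 1, 42, …] (period length 4).
Convergents:
  p_0/q_0 = 21/1
  p_1/q_1 = 22/1
  p_2/q_2 = 461/21
  p_3/q_3 = 483/22
  p_4/q_4 = 20747/945
  p_5/q_5 = 21230/967
  p_6/q_6 = 445347/20285
q_5 = 967 ≤ 1895 < 20285 = q_6, so the answer is 21230/967.

21230/967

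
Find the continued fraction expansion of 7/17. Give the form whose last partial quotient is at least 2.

7 = 0*17 + 7
17 = 2*7 + 3
7 = 2*3 + 1
3 = 3*1 + 0  (stop)
So 7/17 = [0; 2, 2, 3].

[0; 2, 2, 3]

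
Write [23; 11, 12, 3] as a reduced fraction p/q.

9467/410

Using pₖ = aₖpₖ₋₁ + pₖ₋₂ and qₖ = aₖqₖ₋₁ + qₖ₋₂:
  k=0: a=23, p=23, q=1
  k=1: a=11, p=254, q=11
  k=2: a=12, p=3071, q=133
  k=3: a=3, p=9467, q=410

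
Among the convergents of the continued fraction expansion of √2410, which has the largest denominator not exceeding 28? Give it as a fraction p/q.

540/11

√2410 = [49; 10, 1, 8, 1, 10, 98, …] (period length 6).
Convergents:
  p_0/q_0 = 49/1
  p_1/q_1 = 491/10
  p_2/q_2 = 540/11
  p_3/q_3 = 4811/98
q_2 = 11 ≤ 28 < 98 = q_3, so the answer is 540/11.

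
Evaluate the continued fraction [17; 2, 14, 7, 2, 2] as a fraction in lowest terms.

18934/1083

Fold from the inside: start with 2/1.
  2 + 1/2 = 5/2
  7 + 2/5 = 37/5
  14 + 5/37 = 523/37
  2 + 37/523 = 1083/523
  17 + 523/1083 = 18934/1083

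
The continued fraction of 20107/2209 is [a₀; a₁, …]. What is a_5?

3

20107 = 9·2209 + 226   →  a_0 = 9
2209 = 9·226 + 175   →  a_1 = 9
226 = 1·175 + 51   →  a_2 = 1
175 = 3·51 + 22   →  a_3 = 3
51 = 2·22 + 7   →  a_4 = 2
22 = 3·7 + 1   →  a_5 = 3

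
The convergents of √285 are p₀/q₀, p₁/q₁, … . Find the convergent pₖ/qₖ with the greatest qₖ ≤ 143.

√285 = [16; 1, 7, 2, 7, 1, 32, …] (period length 6).
Convergents:
  p_0/q_0 = 16/1
  p_1/q_1 = 17/1
  p_2/q_2 = 135/8
  p_3/q_3 = 287/17
  p_4/q_4 = 2144/127
  p_5/q_5 = 2431/144
q_4 = 127 ≤ 143 < 144 = q_5, so the answer is 2144/127.

2144/127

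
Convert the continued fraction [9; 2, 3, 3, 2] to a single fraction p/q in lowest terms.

Using pₖ = aₖpₖ₋₁ + pₖ₋₂ and qₖ = aₖqₖ₋₁ + qₖ₋₂:
  k=0: a=9, p=9, q=1
  k=1: a=2, p=19, q=2
  k=2: a=3, p=66, q=7
  k=3: a=3, p=217, q=23
  k=4: a=2, p=500, q=53

500/53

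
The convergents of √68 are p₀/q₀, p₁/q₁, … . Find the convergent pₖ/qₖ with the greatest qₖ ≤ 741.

√68 = [8; 4, 16, …] (period length 2).
Convergents:
  p_0/q_0 = 8/1
  p_1/q_1 = 33/4
  p_2/q_2 = 536/65
  p_3/q_3 = 2177/264
  p_4/q_4 = 35368/4289
q_3 = 264 ≤ 741 < 4289 = q_4, so the answer is 2177/264.

2177/264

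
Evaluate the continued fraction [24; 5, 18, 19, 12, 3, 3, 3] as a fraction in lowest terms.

17108020/707007

Using pₖ = aₖpₖ₋₁ + pₖ₋₂ and qₖ = aₖqₖ₋₁ + qₖ₋₂:
  k=0: a=24, p=24, q=1
  k=1: a=5, p=121, q=5
  k=2: a=18, p=2202, q=91
  k=3: a=19, p=41959, q=1734
  k=4: a=12, p=505710, q=20899
  k=5: a=3, p=1559089, q=64431
  k=6: a=3, p=5182977, q=214192
  k=7: a=3, p=17108020, q=707007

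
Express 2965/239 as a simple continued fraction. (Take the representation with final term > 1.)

2965 = 12*239 + 97
239 = 2*97 + 45
97 = 2*45 + 7
45 = 6*7 + 3
7 = 2*3 + 1
3 = 3*1 + 0  (stop)
So 2965/239 = [12; 2, 2, 6, 2, 3].

[12; 2, 2, 6, 2, 3]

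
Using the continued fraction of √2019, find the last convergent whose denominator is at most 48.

√2019 = [44; 1, 13, 1, 88, …] (period length 4).
Convergents:
  p_0/q_0 = 44/1
  p_1/q_1 = 45/1
  p_2/q_2 = 629/14
  p_3/q_3 = 674/15
  p_4/q_4 = 59941/1334
q_3 = 15 ≤ 48 < 1334 = q_4, so the answer is 674/15.

674/15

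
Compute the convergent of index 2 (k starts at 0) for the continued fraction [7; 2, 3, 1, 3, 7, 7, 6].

Using pₖ = aₖpₖ₋₁ + pₖ₋₂, qₖ = aₖqₖ₋₁ + qₖ₋₂ (with p₋₁=1, p₋₂=0, q₋₁=0, q₋₂=1):
  k=0: a=7, p=7, q=1
  k=1: a=2, p=15, q=2
  k=2: a=3, p=52, q=7

52/7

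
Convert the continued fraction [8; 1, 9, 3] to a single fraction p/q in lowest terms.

276/31

Using pₖ = aₖpₖ₋₁ + pₖ₋₂ and qₖ = aₖqₖ₋₁ + qₖ₋₂:
  k=0: a=8, p=8, q=1
  k=1: a=1, p=9, q=1
  k=2: a=9, p=89, q=10
  k=3: a=3, p=276, q=31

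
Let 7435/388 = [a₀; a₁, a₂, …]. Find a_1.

7435 = 19·388 + 63   →  a_0 = 19
388 = 6·63 + 10   →  a_1 = 6

6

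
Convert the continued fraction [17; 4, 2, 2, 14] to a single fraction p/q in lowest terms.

5461/317

Fold from the inside: start with 14/1.
  2 + 1/14 = 29/14
  2 + 14/29 = 72/29
  4 + 29/72 = 317/72
  17 + 72/317 = 5461/317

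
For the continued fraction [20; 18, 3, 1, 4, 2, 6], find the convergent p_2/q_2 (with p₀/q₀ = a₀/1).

Using pₖ = aₖpₖ₋₁ + pₖ₋₂, qₖ = aₖqₖ₋₁ + qₖ₋₂ (with p₋₁=1, p₋₂=0, q₋₁=0, q₋₂=1):
  k=0: a=20, p=20, q=1
  k=1: a=18, p=361, q=18
  k=2: a=3, p=1103, q=55

1103/55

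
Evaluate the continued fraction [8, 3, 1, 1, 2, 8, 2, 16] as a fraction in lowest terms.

43634/5271

Fold from the inside: start with 16/1.
  2 + 1/16 = 33/16
  8 + 16/33 = 280/33
  2 + 33/280 = 593/280
  1 + 280/593 = 873/593
  1 + 593/873 = 1466/873
  3 + 873/1466 = 5271/1466
  8 + 1466/5271 = 43634/5271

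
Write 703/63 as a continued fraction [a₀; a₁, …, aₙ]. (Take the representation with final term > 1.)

[11; 6, 3, 3]

703 = 11×63 + 10
63 = 6×10 + 3
10 = 3×3 + 1
3 = 3×1 + 0  (stop)
So 703/63 = [11; 6, 3, 3].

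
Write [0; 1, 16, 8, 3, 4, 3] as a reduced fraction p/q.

5626/5975

Using pₖ = aₖpₖ₋₁ + pₖ₋₂ and qₖ = aₖqₖ₋₁ + qₖ₋₂:
  k=0: a=0, p=0, q=1
  k=1: a=1, p=1, q=1
  k=2: a=16, p=16, q=17
  k=3: a=8, p=129, q=137
  k=4: a=3, p=403, q=428
  k=5: a=4, p=1741, q=1849
  k=6: a=3, p=5626, q=5975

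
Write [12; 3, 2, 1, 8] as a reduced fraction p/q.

Fold from the inside: start with 8/1.
  1 + 1/8 = 9/8
  2 + 8/9 = 26/9
  3 + 9/26 = 87/26
  12 + 26/87 = 1070/87

1070/87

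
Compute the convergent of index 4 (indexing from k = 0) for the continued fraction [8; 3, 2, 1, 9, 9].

Using pₖ = aₖpₖ₋₁ + pₖ₋₂, qₖ = aₖqₖ₋₁ + qₖ₋₂ (with p₋₁=1, p₋₂=0, q₋₁=0, q₋₂=1):
  k=0: a=8, p=8, q=1
  k=1: a=3, p=25, q=3
  k=2: a=2, p=58, q=7
  k=3: a=1, p=83, q=10
  k=4: a=9, p=805, q=97

805/97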